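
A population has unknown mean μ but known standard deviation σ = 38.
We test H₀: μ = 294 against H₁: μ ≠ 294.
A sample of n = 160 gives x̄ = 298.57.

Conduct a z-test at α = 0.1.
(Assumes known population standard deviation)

Standard error: SE = σ/√n = 38/√160 = 3.0042
z-statistic: z = (x̄ - μ₀)/SE = (298.57 - 294)/3.0042 = 1.5212
Critical value: ±1.645
p-value = 0.1282
Decision: fail to reject H₀

Answer: z = 1.5212, fail to reject H₀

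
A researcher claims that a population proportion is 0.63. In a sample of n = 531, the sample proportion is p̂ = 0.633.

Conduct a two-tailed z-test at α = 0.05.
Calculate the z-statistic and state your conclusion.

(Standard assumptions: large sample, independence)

H₀: p = 0.63, H₁: p ≠ 0.63
Standard error: SE = √(p₀(1-p₀)/n) = √(0.63×0.37/531) = 0.020952
z-statistic: z = (p̂ - p₀)/SE = (0.633 - 0.63)/0.020952 = 0.1432
Critical value: z_0.025 = ±1.960
p-value = 0.8861
Decision: fail to reject H₀ at α = 0.05

Answer: z = 0.1432, fail to reject H₀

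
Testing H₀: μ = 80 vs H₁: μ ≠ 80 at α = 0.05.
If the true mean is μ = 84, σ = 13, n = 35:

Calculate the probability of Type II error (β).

SE = σ/√n = 13/√35 = 2.1974
Critical values: μ₀ ± z_0.025×SE = 80 ± 1.960×2.1974
Acceptance region: (75.6931, 84.3069)
Under H₁ (μ = 84): z_high = (84.3069 - 84)/2.1974 = 0.1397, z_low = (75.6931 - 84)/2.1974 = -3.7803
β = P(not reject | H₁) = Φ(0.1397) - Φ(-3.7803) ≈ 0.5555

Answer: β ≈ 0.5555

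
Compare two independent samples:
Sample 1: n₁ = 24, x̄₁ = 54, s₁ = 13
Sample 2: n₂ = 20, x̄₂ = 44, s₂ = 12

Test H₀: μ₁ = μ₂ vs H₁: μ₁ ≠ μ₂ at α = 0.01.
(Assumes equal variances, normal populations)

Pooled variance: s²_p = [23×13² + 19×12²]/(42) = 157.6905
s_p = 12.5575
SE = s_p×√(1/n₁ + 1/n₂) = 12.5575×√(1/24 + 1/20) = 3.8020
t = (x̄₁ - x̄₂)/SE = (54 - 44)/3.8020 = 2.6302
df = 42, t-critical = ±2.698
Decision: fail to reject H₀

Answer: t = 2.6302, fail to reject H₀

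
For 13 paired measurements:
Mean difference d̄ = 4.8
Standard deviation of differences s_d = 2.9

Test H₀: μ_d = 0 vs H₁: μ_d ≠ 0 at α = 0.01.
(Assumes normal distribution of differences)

Answer: t = 5.9679, reject H₀

Derivation:
df = n - 1 = 12
SE = s_d/√n = 2.9/√13 = 0.8043
t = d̄/SE = 4.8/0.8043 = 5.9679
Critical value: t_{0.005,12} = ±3.055
p-value ≈ 0.0001
Decision: reject H₀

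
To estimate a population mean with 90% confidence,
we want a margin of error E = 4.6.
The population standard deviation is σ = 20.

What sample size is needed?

Answer: n = 52

Derivation:
z_0.05 = 1.645
n = (z×σ/E)² = (1.645×20/4.6)²
n = 51.1536
Round up: n = 52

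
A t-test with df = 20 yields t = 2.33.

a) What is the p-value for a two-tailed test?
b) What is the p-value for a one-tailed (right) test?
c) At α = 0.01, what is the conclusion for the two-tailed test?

Answer: a) 0.0304, b) 0.0152, c) fail to reject H₀

Derivation:
Using t-distribution with df = 20:
a) Two-tailed: p = 2×P(T > 2.33) = 0.0304
b) One-tailed: p = P(T > 2.33) = 0.0152
c) 0.0304 ≥ 0.01, fail to reject H₀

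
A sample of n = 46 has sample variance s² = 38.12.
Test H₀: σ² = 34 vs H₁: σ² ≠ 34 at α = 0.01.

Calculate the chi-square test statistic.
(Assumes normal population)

Answer: χ² = 50.4529, fail to reject H₀

Derivation:
df = n - 1 = 45
χ² = (n-1)s²/σ₀² = 45×38.12/34 = 50.4529
Critical values: χ²_{0.995,45} = 24.311, χ²_{0.005,45} = 73.166
Rejection region: χ² < 24.311 or χ² > 73.166
Decision: fail to reject H₀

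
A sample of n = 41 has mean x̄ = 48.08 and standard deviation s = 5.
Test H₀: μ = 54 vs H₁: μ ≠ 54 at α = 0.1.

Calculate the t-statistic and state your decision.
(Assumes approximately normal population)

df = n - 1 = 40
SE = s/√n = 5/√41 = 0.7809
t = (x̄ - μ₀)/SE = (48.08 - 54)/0.7809 = -7.5810
Critical value: t_{0.05,40} = ±1.684
p-value < 0.0001
Decision: reject H₀

Answer: t = -7.5810, reject H₀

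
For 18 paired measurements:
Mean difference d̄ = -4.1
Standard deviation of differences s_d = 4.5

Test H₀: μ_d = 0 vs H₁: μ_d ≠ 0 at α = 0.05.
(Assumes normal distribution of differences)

df = n - 1 = 17
SE = s_d/√n = 4.5/√18 = 1.0607
t = d̄/SE = -4.1/1.0607 = -3.8654
Critical value: t_{0.025,17} = ±2.110
p-value ≈ 0.0012
Decision: reject H₀

Answer: t = -3.8654, reject H₀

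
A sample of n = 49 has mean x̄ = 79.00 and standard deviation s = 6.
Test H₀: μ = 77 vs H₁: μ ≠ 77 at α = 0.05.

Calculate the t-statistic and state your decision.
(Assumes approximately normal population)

df = n - 1 = 48
SE = s/√n = 6/√49 = 0.8571
t = (x̄ - μ₀)/SE = (79.00 - 77)/0.8571 = 2.3335
Critical value: t_{0.025,48} = ±2.011
p-value ≈ 0.0239
Decision: reject H₀

Answer: t = 2.3335, reject H₀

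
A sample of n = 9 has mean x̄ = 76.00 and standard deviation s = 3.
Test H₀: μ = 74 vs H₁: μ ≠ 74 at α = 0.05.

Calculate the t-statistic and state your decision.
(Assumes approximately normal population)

df = n - 1 = 8
SE = s/√n = 3/√9 = 1.0000
t = (x̄ - μ₀)/SE = (76.00 - 74)/1.0000 = 2.0000
Critical value: t_{0.025,8} = ±2.306
p-value ≈ 0.0805
Decision: fail to reject H₀

Answer: t = 2.0000, fail to reject H₀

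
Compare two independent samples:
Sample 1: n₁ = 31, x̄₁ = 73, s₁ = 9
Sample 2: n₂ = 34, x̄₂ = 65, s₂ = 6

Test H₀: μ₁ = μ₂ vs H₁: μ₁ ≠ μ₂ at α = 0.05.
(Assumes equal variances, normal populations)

Answer: t = 4.2510, reject H₀

Derivation:
Pooled variance: s²_p = [30×9² + 33×6²]/(63) = 57.4286
s_p = 7.5782
SE = s_p×√(1/n₁ + 1/n₂) = 7.5782×√(1/31 + 1/34) = 1.8819
t = (x̄₁ - x̄₂)/SE = (73 - 65)/1.8819 = 4.2510
df = 63, t-critical = ±1.998
Decision: reject H₀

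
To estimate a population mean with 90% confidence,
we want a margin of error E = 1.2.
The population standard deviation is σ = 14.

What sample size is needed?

Answer: n = 369

Derivation:
z_0.05 = 1.645
n = (z×σ/E)² = (1.645×14/1.2)²
n = 368.3201
Round up: n = 369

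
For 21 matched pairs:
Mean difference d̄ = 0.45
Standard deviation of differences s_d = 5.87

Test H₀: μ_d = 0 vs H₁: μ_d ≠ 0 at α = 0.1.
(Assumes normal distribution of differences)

Answer: t = 0.3513, fail to reject H₀

Derivation:
df = n - 1 = 20
SE = s_d/√n = 5.87/√21 = 1.2809
t = d̄/SE = 0.45/1.2809 = 0.3513
Critical value: t_{0.05,20} = ±1.725
p-value ≈ 0.7290
Decision: fail to reject H₀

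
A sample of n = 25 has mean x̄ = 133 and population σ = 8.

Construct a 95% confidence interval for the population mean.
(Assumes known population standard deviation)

Answer: (129.8640, 136.1360)

Derivation:
Confidence level: 95%, α = 0.05
z_0.025 = 1.960
SE = σ/√n = 8/√25 = 1.6000
Margin of error = 1.960 × 1.6000 = 3.1360
CI: x̄ ± margin = 133 ± 3.1360
CI: (129.8640, 136.1360)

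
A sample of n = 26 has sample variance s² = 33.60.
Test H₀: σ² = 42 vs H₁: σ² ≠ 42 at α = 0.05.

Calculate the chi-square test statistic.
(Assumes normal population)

df = n - 1 = 25
χ² = (n-1)s²/σ₀² = 25×33.60/42 = 20.0000
Critical values: χ²_{0.975,25} = 13.120, χ²_{0.025,25} = 40.646
Rejection region: χ² < 13.120 or χ² > 40.646
Decision: fail to reject H₀

Answer: χ² = 20.0000, fail to reject H₀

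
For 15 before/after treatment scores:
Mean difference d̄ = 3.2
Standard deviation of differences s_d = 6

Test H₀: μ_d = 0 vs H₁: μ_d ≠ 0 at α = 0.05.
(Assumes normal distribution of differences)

Answer: t = 2.0656, fail to reject H₀

Derivation:
df = n - 1 = 14
SE = s_d/√n = 6/√15 = 1.5492
t = d̄/SE = 3.2/1.5492 = 2.0656
Critical value: t_{0.025,14} = ±2.145
p-value ≈ 0.0579
Decision: fail to reject H₀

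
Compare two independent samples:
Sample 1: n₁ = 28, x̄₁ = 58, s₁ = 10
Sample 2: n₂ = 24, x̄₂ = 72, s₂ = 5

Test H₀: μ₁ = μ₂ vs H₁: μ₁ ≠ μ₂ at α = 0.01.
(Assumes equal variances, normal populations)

Answer: t = -6.2186, reject H₀

Derivation:
Pooled variance: s²_p = [27×10² + 23×5²]/(50) = 65.5000
s_p = 8.0932
SE = s_p×√(1/n₁ + 1/n₂) = 8.0932×√(1/28 + 1/24) = 2.2513
t = (x̄₁ - x̄₂)/SE = (58 - 72)/2.2513 = -6.2186
df = 50, t-critical = ±2.678
Decision: reject H₀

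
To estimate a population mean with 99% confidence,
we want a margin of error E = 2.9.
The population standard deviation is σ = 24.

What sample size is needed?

Answer: n = 455

Derivation:
z_0.005 = 2.576
n = (z×σ/E)² = (2.576×24/2.9)²
n = 454.4836
Round up: n = 455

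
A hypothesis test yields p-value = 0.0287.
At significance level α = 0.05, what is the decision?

Answer: reject H₀

Derivation:
Compare p-value to α:
0.0287 < 0.05
Decision: reject H₀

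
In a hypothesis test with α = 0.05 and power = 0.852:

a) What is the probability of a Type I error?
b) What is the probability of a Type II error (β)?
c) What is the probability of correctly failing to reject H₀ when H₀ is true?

a) Type I error probability = α = 0.05
b) Power = P(reject H₀ | H₁ true) = 1 - β = 0.852, so Type II error probability = β = 1 - Power = 0.148
c) P(fail to reject H₀ | H₀ true) = 1 - α = 0.95

Answer: a) 0.05, b) 0.148, c) 0.95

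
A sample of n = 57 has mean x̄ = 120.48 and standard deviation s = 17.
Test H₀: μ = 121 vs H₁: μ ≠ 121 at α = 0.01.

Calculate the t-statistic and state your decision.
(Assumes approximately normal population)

Answer: t = -0.2309, fail to reject H₀

Derivation:
df = n - 1 = 56
SE = s/√n = 17/√57 = 2.2517
t = (x̄ - μ₀)/SE = (120.48 - 121)/2.2517 = -0.2309
Critical value: t_{0.005,56} = ±2.667
p-value ≈ 0.8182
Decision: fail to reject H₀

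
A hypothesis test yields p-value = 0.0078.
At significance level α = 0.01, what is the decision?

Compare p-value to α:
0.0078 < 0.01
Decision: reject H₀

Answer: reject H₀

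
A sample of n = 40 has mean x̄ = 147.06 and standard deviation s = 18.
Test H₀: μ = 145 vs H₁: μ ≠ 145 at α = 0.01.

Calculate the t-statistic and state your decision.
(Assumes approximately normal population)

df = n - 1 = 39
SE = s/√n = 18/√40 = 2.8460
t = (x̄ - μ₀)/SE = (147.06 - 145)/2.8460 = 0.7238
Critical value: t_{0.005,39} = ±2.708
p-value ≈ 0.4735
Decision: fail to reject H₀

Answer: t = 0.7238, fail to reject H₀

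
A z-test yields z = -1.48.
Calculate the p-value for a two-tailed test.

For z = -1.48:
p = 2×P(Z > |-1.48|) = 2×(1 - Φ(1.48)) = 0.1389

Answer: p-value ≈ 0.1389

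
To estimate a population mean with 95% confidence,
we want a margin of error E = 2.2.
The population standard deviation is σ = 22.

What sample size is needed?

Answer: n = 385

Derivation:
z_0.025 = 1.960
n = (z×σ/E)² = (1.960×22/2.2)²
n = 384.1600
Round up: n = 385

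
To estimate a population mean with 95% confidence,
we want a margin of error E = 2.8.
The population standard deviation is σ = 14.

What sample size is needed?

Answer: n = 97

Derivation:
z_0.025 = 1.960
n = (z×σ/E)² = (1.960×14/2.8)²
n = 96.0400
Round up: n = 97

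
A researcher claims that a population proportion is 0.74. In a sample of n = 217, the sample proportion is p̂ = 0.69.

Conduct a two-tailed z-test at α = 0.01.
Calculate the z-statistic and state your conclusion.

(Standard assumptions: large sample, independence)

Answer: z = -1.6792, fail to reject H₀

Derivation:
H₀: p = 0.74, H₁: p ≠ 0.74
Standard error: SE = √(p₀(1-p₀)/n) = √(0.74×0.26/217) = 0.029776
z-statistic: z = (p̂ - p₀)/SE = (0.69 - 0.74)/0.029776 = -1.6792
Critical value: z_0.005 = ±2.576
p-value = 0.0931
Decision: fail to reject H₀ at α = 0.01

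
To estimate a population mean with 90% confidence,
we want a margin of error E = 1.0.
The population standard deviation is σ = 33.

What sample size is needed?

Answer: n = 2947

Derivation:
z_0.05 = 1.645
n = (z×σ/E)² = (1.645×33/1.0)²
n = 2946.8612
Round up: n = 2947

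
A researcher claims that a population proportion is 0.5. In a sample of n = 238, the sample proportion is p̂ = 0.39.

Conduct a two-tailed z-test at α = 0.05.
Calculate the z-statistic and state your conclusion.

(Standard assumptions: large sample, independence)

Answer: z = -3.3940, reject H₀

Derivation:
H₀: p = 0.5, H₁: p ≠ 0.5
Standard error: SE = √(p₀(1-p₀)/n) = √(0.5×0.5/238) = 0.032410
z-statistic: z = (p̂ - p₀)/SE = (0.39 - 0.5)/0.032410 = -3.3940
Critical value: z_0.025 = ±1.960
p-value = 0.0007
Decision: reject H₀ at α = 0.05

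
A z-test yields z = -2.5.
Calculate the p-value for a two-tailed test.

Answer: p-value ≈ 0.0124

Derivation:
For z = -2.5:
p = 2×P(Z > |-2.5|) = 2×(1 - Φ(2.5)) = 0.0124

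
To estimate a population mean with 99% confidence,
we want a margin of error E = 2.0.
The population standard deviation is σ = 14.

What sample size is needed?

z_0.005 = 2.576
n = (z×σ/E)² = (2.576×14/2.0)²
n = 325.1530
Round up: n = 326

Answer: n = 326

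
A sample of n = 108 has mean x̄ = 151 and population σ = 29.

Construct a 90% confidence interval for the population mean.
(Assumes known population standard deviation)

Confidence level: 90%, α = 0.1
z_0.05 = 1.645
SE = σ/√n = 29/√108 = 2.7905
Margin of error = 1.645 × 2.7905 = 4.5904
CI: x̄ ± margin = 151 ± 4.5904
CI: (146.4096, 155.5904)

Answer: (146.4096, 155.5904)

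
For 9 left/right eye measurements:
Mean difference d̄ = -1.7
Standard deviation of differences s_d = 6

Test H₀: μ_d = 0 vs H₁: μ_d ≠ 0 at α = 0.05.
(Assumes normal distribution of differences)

df = n - 1 = 8
SE = s_d/√n = 6/√9 = 2.0000
t = d̄/SE = -1.7/2.0000 = -0.8500
Critical value: t_{0.025,8} = ±2.306
p-value ≈ 0.4200
Decision: fail to reject H₀

Answer: t = -0.8500, fail to reject H₀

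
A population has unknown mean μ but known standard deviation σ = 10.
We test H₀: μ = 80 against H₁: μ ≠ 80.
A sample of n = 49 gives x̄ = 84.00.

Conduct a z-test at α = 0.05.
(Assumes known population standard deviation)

Answer: z = 2.7999, reject H₀

Derivation:
Standard error: SE = σ/√n = 10/√49 = 1.4286
z-statistic: z = (x̄ - μ₀)/SE = (84.00 - 80)/1.4286 = 2.7999
Critical value: ±1.960
p-value = 0.0051
Decision: reject H₀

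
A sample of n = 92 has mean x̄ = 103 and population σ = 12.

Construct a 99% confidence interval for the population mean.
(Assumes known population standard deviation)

Answer: (99.7772, 106.2228)

Derivation:
Confidence level: 99%, α = 0.01
z_0.005 = 2.576
SE = σ/√n = 12/√92 = 1.2511
Margin of error = 2.576 × 1.2511 = 3.2228
CI: x̄ ± margin = 103 ± 3.2228
CI: (99.7772, 106.2228)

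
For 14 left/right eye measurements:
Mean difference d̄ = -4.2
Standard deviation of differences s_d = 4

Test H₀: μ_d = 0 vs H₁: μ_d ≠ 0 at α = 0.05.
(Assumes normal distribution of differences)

Answer: t = -3.9289, reject H₀

Derivation:
df = n - 1 = 13
SE = s_d/√n = 4/√14 = 1.0690
t = d̄/SE = -4.2/1.0690 = -3.9289
Critical value: t_{0.025,13} = ±2.160
p-value ≈ 0.0017
Decision: reject H₀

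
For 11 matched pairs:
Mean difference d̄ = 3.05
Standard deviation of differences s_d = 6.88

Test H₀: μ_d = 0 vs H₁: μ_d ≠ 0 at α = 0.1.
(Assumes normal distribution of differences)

df = n - 1 = 10
SE = s_d/√n = 6.88/√11 = 2.0744
t = d̄/SE = 3.05/2.0744 = 1.4703
Critical value: t_{0.05,10} = ±1.812
p-value ≈ 0.1722
Decision: fail to reject H₀

Answer: t = 1.4703, fail to reject H₀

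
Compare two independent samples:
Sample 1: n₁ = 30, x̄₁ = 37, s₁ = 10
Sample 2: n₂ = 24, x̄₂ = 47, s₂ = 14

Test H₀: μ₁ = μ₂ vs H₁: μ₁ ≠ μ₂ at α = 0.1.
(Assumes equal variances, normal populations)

Pooled variance: s²_p = [29×10² + 23×14²]/(52) = 142.4615
s_p = 11.9357
SE = s_p×√(1/n₁ + 1/n₂) = 11.9357×√(1/30 + 1/24) = 3.2687
t = (x̄₁ - x̄₂)/SE = (37 - 47)/3.2687 = -3.0593
df = 52, t-critical = ±1.675
Decision: reject H₀

Answer: t = -3.0593, reject H₀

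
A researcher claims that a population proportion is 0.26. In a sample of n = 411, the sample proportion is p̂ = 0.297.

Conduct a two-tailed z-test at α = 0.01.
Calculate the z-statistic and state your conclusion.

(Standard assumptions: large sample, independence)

H₀: p = 0.26, H₁: p ≠ 0.26
Standard error: SE = √(p₀(1-p₀)/n) = √(0.26×0.74/411) = 0.021636
z-statistic: z = (p̂ - p₀)/SE = (0.297 - 0.26)/0.021636 = 1.7101
Critical value: z_0.005 = ±2.576
p-value = 0.0872
Decision: fail to reject H₀ at α = 0.01

Answer: z = 1.7101, fail to reject H₀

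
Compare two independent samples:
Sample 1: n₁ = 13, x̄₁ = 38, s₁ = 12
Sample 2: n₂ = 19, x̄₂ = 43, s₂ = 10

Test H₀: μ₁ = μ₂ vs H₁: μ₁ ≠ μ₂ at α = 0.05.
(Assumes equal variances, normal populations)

Pooled variance: s²_p = [12×12² + 18×10²]/(30) = 117.6000
s_p = 10.8444
SE = s_p×√(1/n₁ + 1/n₂) = 10.8444×√(1/13 + 1/19) = 3.9033
t = (x̄₁ - x̄₂)/SE = (38 - 43)/3.9033 = -1.2810
df = 30, t-critical = ±2.042
Decision: fail to reject H₀

Answer: t = -1.2810, fail to reject H₀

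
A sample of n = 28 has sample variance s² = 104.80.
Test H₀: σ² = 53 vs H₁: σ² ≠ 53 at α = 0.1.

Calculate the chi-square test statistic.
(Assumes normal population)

df = n - 1 = 27
χ² = (n-1)s²/σ₀² = 27×104.80/53 = 53.3887
Critical values: χ²_{0.95,27} = 16.151, χ²_{0.05,27} = 40.113
Rejection region: χ² < 16.151 or χ² > 40.113
Decision: reject H₀

Answer: χ² = 53.3887, reject H₀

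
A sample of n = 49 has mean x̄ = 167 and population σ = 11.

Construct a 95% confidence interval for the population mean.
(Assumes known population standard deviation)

Answer: (163.9201, 170.0799)

Derivation:
Confidence level: 95%, α = 0.05
z_0.025 = 1.960
SE = σ/√n = 11/√49 = 1.5714
Margin of error = 1.960 × 1.5714 = 3.0799
CI: x̄ ± margin = 167 ± 3.0799
CI: (163.9201, 170.0799)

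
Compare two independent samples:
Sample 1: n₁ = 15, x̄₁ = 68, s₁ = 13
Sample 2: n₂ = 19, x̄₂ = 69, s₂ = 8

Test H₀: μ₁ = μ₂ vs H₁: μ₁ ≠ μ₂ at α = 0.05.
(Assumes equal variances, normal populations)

Pooled variance: s²_p = [14×13² + 18×8²]/(32) = 109.9375
s_p = 10.4851
SE = s_p×√(1/n₁ + 1/n₂) = 10.4851×√(1/15 + 1/19) = 3.6215
t = (x̄₁ - x̄₂)/SE = (68 - 69)/3.6215 = -0.2761
df = 32, t-critical = ±2.037
Decision: fail to reject H₀

Answer: t = -0.2761, fail to reject H₀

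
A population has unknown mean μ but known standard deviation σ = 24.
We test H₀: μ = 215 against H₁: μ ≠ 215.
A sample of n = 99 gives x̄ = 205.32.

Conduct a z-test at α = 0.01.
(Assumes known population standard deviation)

Standard error: SE = σ/√n = 24/√99 = 2.4121
z-statistic: z = (x̄ - μ₀)/SE = (205.32 - 215)/2.4121 = -4.0131
Critical value: ±2.576
p-value = 0.0001
Decision: reject H₀

Answer: z = -4.0131, reject H₀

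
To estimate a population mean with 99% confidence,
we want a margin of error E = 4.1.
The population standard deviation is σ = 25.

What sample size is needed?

Answer: n = 247

Derivation:
z_0.005 = 2.576
n = (z×σ/E)² = (2.576×25/4.1)²
n = 246.7198
Round up: n = 247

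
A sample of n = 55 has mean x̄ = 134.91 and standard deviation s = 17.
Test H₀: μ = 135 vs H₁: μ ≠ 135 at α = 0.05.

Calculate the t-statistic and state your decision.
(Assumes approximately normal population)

Answer: t = -0.0393, fail to reject H₀

Derivation:
df = n - 1 = 54
SE = s/√n = 17/√55 = 2.2923
t = (x̄ - μ₀)/SE = (134.91 - 135)/2.2923 = -0.0393
Critical value: t_{0.025,54} = ±2.005
p-value ≈ 0.9688
Decision: fail to reject H₀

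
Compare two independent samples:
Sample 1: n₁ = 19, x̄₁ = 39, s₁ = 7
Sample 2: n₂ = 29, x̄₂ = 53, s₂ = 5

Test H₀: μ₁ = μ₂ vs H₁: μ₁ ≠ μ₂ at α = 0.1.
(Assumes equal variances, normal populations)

Answer: t = -8.0883, reject H₀

Derivation:
Pooled variance: s²_p = [18×7² + 28×5²]/(46) = 34.3913
s_p = 5.8644
SE = s_p×√(1/n₁ + 1/n₂) = 5.8644×√(1/19 + 1/29) = 1.7309
t = (x̄₁ - x̄₂)/SE = (39 - 53)/1.7309 = -8.0883
df = 46, t-critical = ±1.679
Decision: reject H₀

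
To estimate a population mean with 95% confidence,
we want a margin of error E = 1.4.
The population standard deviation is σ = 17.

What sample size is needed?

z_0.025 = 1.960
n = (z×σ/E)² = (1.960×17/1.4)²
n = 566.4400
Round up: n = 567

Answer: n = 567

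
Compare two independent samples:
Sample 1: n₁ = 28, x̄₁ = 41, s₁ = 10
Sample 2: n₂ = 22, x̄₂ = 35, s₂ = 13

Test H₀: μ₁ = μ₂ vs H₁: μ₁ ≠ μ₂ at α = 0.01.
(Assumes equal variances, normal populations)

Pooled variance: s²_p = [27×10² + 21×13²]/(48) = 130.1875
s_p = 11.4100
SE = s_p×√(1/n₁ + 1/n₂) = 11.4100×√(1/28 + 1/22) = 3.2507
t = (x̄₁ - x̄₂)/SE = (41 - 35)/3.2507 = 1.8458
df = 48, t-critical = ±2.682
Decision: fail to reject H₀

Answer: t = 1.8458, fail to reject H₀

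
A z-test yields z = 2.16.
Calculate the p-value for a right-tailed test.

Answer: p-value ≈ 0.0154

Derivation:
For z = 2.16:
p = P(Z > 2.16) = 1 - Φ(2.16) = 0.0154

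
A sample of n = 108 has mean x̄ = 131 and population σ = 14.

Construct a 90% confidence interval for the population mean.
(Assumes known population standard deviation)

Confidence level: 90%, α = 0.1
z_0.05 = 1.645
SE = σ/√n = 14/√108 = 1.3472
Margin of error = 1.645 × 1.3472 = 2.2161
CI: x̄ ± margin = 131 ± 2.2161
CI: (128.7839, 133.2161)

Answer: (128.7839, 133.2161)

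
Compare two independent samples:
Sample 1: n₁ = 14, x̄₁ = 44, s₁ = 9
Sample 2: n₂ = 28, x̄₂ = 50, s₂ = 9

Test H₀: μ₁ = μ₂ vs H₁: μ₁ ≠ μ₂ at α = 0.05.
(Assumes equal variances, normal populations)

Pooled variance: s²_p = [13×9² + 27×9²]/(40) = 81.0000
s_p = 9.0000
SE = s_p×√(1/n₁ + 1/n₂) = 9.0000×√(1/14 + 1/28) = 2.9459
t = (x̄₁ - x̄₂)/SE = (44 - 50)/2.9459 = -2.0367
df = 40, t-critical = ±2.021
Decision: reject H₀

Answer: t = -2.0367, reject H₀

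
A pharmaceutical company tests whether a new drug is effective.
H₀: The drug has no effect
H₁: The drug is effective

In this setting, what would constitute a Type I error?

Answer: Concluding the drug is effective when it actually has no effect

Derivation:
Type I error: rejecting H₀ when it is actually true (false positive).
Type II error: failing to reject H₀ when H₁ is actually true (false negative).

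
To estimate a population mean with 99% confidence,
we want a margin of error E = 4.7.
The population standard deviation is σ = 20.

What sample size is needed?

z_0.005 = 2.576
n = (z×σ/E)² = (2.576×20/4.7)²
n = 120.1589
Round up: n = 121

Answer: n = 121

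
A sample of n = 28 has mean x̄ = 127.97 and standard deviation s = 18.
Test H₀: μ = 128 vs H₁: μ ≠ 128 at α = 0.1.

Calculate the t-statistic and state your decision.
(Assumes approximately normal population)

Answer: t = -0.0088, fail to reject H₀

Derivation:
df = n - 1 = 27
SE = s/√n = 18/√28 = 3.4017
t = (x̄ - μ₀)/SE = (127.97 - 128)/3.4017 = -0.0088
Critical value: t_{0.05,27} = ±1.703
p-value ≈ 0.9930
Decision: fail to reject H₀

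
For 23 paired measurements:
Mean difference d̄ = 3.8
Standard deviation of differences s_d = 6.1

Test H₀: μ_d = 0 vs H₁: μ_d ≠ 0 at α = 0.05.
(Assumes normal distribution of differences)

Answer: t = 2.9877, reject H₀

Derivation:
df = n - 1 = 22
SE = s_d/√n = 6.1/√23 = 1.2719
t = d̄/SE = 3.8/1.2719 = 2.9877
Critical value: t_{0.025,22} = ±2.074
p-value ≈ 0.0068
Decision: reject H₀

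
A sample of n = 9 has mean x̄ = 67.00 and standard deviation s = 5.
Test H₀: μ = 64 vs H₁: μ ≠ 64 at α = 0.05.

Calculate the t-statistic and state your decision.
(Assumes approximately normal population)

Answer: t = 1.8000, fail to reject H₀

Derivation:
df = n - 1 = 8
SE = s/√n = 5/√9 = 1.6667
t = (x̄ - μ₀)/SE = (67.00 - 64)/1.6667 = 1.8000
Critical value: t_{0.025,8} = ±2.306
p-value ≈ 0.1096
Decision: fail to reject H₀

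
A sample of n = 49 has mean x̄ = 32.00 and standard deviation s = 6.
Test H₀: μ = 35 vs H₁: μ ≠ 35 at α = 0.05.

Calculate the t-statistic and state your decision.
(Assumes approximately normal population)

df = n - 1 = 48
SE = s/√n = 6/√49 = 0.8571
t = (x̄ - μ₀)/SE = (32.00 - 35)/0.8571 = -3.5002
Critical value: t_{0.025,48} = ±2.011
p-value ≈ 0.0010
Decision: reject H₀

Answer: t = -3.5002, reject H₀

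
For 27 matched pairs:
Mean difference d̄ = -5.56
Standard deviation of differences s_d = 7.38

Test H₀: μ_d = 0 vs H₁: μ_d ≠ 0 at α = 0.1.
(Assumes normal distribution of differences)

df = n - 1 = 26
SE = s_d/√n = 7.38/√27 = 1.4203
t = d̄/SE = -5.56/1.4203 = -3.9147
Critical value: t_{0.05,26} = ±1.706
p-value ≈ 0.0006
Decision: reject H₀

Answer: t = -3.9147, reject H₀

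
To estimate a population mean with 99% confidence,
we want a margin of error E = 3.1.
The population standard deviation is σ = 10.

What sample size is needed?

z_0.005 = 2.576
n = (z×σ/E)² = (2.576×10/3.1)²
n = 69.0507
Round up: n = 70

Answer: n = 70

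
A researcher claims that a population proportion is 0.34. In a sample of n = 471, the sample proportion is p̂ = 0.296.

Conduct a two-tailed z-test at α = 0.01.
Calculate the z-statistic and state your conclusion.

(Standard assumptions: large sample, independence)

Answer: z = -2.0159, fail to reject H₀

Derivation:
H₀: p = 0.34, H₁: p ≠ 0.34
Standard error: SE = √(p₀(1-p₀)/n) = √(0.34×0.66/471) = 0.021827
z-statistic: z = (p̂ - p₀)/SE = (0.296 - 0.34)/0.021827 = -2.0159
Critical value: z_0.005 = ±2.576
p-value = 0.0438
Decision: fail to reject H₀ at α = 0.01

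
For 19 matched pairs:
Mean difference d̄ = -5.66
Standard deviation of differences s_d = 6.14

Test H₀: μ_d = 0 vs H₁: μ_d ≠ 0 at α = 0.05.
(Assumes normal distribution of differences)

Answer: t = -4.0182, reject H₀

Derivation:
df = n - 1 = 18
SE = s_d/√n = 6.14/√19 = 1.4086
t = d̄/SE = -5.66/1.4086 = -4.0182
Critical value: t_{0.025,18} = ±2.101
p-value ≈ 0.0008
Decision: reject H₀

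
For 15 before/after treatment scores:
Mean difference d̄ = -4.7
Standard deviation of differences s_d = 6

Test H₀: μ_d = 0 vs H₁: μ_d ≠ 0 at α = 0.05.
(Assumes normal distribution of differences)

df = n - 1 = 14
SE = s_d/√n = 6/√15 = 1.5492
t = d̄/SE = -4.7/1.5492 = -3.0338
Critical value: t_{0.025,14} = ±2.145
p-value ≈ 0.0089
Decision: reject H₀

Answer: t = -3.0338, reject H₀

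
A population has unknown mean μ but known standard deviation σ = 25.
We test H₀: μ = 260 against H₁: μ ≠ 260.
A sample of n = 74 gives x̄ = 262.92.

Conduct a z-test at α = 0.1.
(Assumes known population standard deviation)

Standard error: SE = σ/√n = 25/√74 = 2.9062
z-statistic: z = (x̄ - μ₀)/SE = (262.92 - 260)/2.9062 = 1.0047
Critical value: ±1.645
p-value = 0.3150
Decision: fail to reject H₀

Answer: z = 1.0047, fail to reject H₀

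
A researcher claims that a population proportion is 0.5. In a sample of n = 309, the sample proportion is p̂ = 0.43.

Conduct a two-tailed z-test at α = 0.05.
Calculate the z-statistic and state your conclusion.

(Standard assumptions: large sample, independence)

Answer: z = -2.4610, reject H₀

Derivation:
H₀: p = 0.5, H₁: p ≠ 0.5
Standard error: SE = √(p₀(1-p₀)/n) = √(0.5×0.5/309) = 0.028444
z-statistic: z = (p̂ - p₀)/SE = (0.43 - 0.5)/0.028444 = -2.4610
Critical value: z_0.025 = ±1.960
p-value = 0.0139
Decision: reject H₀ at α = 0.05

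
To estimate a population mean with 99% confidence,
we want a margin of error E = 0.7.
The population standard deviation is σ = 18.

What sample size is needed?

z_0.005 = 2.576
n = (z×σ/E)² = (2.576×18/0.7)²
n = 4387.7376
Round up: n = 4388

Answer: n = 4388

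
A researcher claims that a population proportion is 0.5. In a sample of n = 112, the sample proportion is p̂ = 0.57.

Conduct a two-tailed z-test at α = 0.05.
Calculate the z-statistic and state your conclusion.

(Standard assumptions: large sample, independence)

Answer: z = 1.4816, fail to reject H₀

Derivation:
H₀: p = 0.5, H₁: p ≠ 0.5
Standard error: SE = √(p₀(1-p₀)/n) = √(0.5×0.5/112) = 0.047246
z-statistic: z = (p̂ - p₀)/SE = (0.57 - 0.5)/0.047246 = 1.4816
Critical value: z_0.025 = ±1.960
p-value = 0.1384
Decision: fail to reject H₀ at α = 0.05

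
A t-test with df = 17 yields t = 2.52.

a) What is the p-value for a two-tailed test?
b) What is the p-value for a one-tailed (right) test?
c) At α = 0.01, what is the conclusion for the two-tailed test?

Answer: a) 0.0220, b) 0.0110, c) fail to reject H₀

Derivation:
Using t-distribution with df = 17:
a) Two-tailed: p = 2×P(T > 2.52) = 0.0220
b) One-tailed: p = P(T > 2.52) = 0.0110
c) 0.0220 ≥ 0.01, fail to reject H₀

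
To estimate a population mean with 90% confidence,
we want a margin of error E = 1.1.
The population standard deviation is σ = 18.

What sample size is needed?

z_0.05 = 1.645
n = (z×σ/E)² = (1.645×18/1.1)²
n = 724.5885
Round up: n = 725

Answer: n = 725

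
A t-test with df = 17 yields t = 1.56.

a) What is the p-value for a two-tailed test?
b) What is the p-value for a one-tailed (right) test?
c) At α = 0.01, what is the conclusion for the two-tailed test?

Answer: a) 0.1372, b) 0.0686, c) fail to reject H₀

Derivation:
Using t-distribution with df = 17:
a) Two-tailed: p = 2×P(T > 1.56) = 0.1372
b) One-tailed: p = P(T > 1.56) = 0.0686
c) 0.1372 ≥ 0.01, fail to reject H₀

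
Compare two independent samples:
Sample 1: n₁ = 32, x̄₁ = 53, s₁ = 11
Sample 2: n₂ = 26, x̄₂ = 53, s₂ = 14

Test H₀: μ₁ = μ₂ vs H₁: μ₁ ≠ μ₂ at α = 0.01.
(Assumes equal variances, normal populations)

Answer: t = 0.0000, fail to reject H₀

Derivation:
Pooled variance: s²_p = [31×11² + 25×14²]/(56) = 154.4821
s_p = 12.4291
SE = s_p×√(1/n₁ + 1/n₂) = 12.4291×√(1/32 + 1/26) = 3.2816
t = (x̄₁ - x̄₂)/SE = (53 - 53)/3.2816 = 0.0000
df = 56, t-critical = ±2.667
Decision: fail to reject H₀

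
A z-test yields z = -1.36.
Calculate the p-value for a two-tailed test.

For z = -1.36:
p = 2×P(Z > |-1.36|) = 2×(1 - Φ(1.36)) = 0.1738

Answer: p-value ≈ 0.1738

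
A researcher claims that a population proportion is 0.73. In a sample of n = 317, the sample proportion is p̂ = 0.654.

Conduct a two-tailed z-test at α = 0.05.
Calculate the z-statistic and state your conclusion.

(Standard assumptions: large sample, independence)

Answer: z = -3.0479, reject H₀

Derivation:
H₀: p = 0.73, H₁: p ≠ 0.73
Standard error: SE = √(p₀(1-p₀)/n) = √(0.73×0.27/317) = 0.024935
z-statistic: z = (p̂ - p₀)/SE = (0.654 - 0.73)/0.024935 = -3.0479
Critical value: z_0.025 = ±1.960
p-value = 0.0023
Decision: reject H₀ at α = 0.05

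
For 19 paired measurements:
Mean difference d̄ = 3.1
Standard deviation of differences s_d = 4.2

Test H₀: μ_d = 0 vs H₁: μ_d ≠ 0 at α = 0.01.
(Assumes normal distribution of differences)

df = n - 1 = 18
SE = s_d/√n = 4.2/√19 = 0.9635
t = d̄/SE = 3.1/0.9635 = 3.2174
Critical value: t_{0.005,18} = ±2.878
p-value ≈ 0.0048
Decision: reject H₀

Answer: t = 3.2174, reject H₀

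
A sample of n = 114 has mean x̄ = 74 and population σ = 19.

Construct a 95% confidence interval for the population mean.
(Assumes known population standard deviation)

Answer: (70.5122, 77.4878)

Derivation:
Confidence level: 95%, α = 0.05
z_0.025 = 1.960
SE = σ/√n = 19/√114 = 1.7795
Margin of error = 1.960 × 1.7795 = 3.4878
CI: x̄ ± margin = 74 ± 3.4878
CI: (70.5122, 77.4878)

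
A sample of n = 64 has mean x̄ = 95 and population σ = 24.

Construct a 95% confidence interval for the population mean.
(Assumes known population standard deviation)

Confidence level: 95%, α = 0.05
z_0.025 = 1.960
SE = σ/√n = 24/√64 = 3.0000
Margin of error = 1.960 × 3.0000 = 5.8800
CI: x̄ ± margin = 95 ± 5.8800
CI: (89.1200, 100.8800)

Answer: (89.1200, 100.8800)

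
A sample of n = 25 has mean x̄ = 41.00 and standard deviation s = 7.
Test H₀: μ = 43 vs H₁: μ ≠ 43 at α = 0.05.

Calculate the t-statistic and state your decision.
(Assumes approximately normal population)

df = n - 1 = 24
SE = s/√n = 7/√25 = 1.4000
t = (x̄ - μ₀)/SE = (41.00 - 43)/1.4000 = -1.4286
Critical value: t_{0.025,24} = ±2.064
p-value ≈ 0.1660
Decision: fail to reject H₀

Answer: t = -1.4286, fail to reject H₀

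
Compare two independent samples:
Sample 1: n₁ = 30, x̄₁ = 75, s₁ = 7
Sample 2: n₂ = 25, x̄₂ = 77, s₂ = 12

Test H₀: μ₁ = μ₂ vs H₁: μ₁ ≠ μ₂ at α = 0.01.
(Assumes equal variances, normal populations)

Answer: t = -0.7699, fail to reject H₀

Derivation:
Pooled variance: s²_p = [29×7² + 24×12²]/(53) = 92.0189
s_p = 9.5926
SE = s_p×√(1/n₁ + 1/n₂) = 9.5926×√(1/30 + 1/25) = 2.5977
t = (x̄₁ - x̄₂)/SE = (75 - 77)/2.5977 = -0.7699
df = 53, t-critical = ±2.672
Decision: fail to reject H₀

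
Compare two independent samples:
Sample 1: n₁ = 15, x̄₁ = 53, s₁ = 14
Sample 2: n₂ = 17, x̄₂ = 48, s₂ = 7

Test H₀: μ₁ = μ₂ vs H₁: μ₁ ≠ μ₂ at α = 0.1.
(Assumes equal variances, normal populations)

Answer: t = 1.3015, fail to reject H₀

Derivation:
Pooled variance: s²_p = [14×14² + 16×7²]/(30) = 117.6000
s_p = 10.8444
SE = s_p×√(1/n₁ + 1/n₂) = 10.8444×√(1/15 + 1/17) = 3.8416
t = (x̄₁ - x̄₂)/SE = (53 - 48)/3.8416 = 1.3015
df = 30, t-critical = ±1.697
Decision: fail to reject H₀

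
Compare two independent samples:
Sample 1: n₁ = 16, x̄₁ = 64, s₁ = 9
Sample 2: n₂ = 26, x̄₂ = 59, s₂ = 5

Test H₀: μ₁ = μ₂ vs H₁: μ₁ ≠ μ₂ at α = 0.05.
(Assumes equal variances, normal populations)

Pooled variance: s²_p = [15×9² + 25×5²]/(40) = 46.0000
s_p = 6.7823
SE = s_p×√(1/n₁ + 1/n₂) = 6.7823×√(1/16 + 1/26) = 2.1550
t = (x̄₁ - x̄₂)/SE = (64 - 59)/2.1550 = 2.3202
df = 40, t-critical = ±2.021
Decision: reject H₀

Answer: t = 2.3202, reject H₀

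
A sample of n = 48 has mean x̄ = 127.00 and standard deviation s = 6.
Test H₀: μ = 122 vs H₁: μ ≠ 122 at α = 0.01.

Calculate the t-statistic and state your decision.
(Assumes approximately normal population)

df = n - 1 = 47
SE = s/√n = 6/√48 = 0.8660
t = (x̄ - μ₀)/SE = (127.00 - 122)/0.8660 = 5.7737
Critical value: t_{0.005,47} = ±2.685
p-value < 0.0001
Decision: reject H₀

Answer: t = 5.7737, reject H₀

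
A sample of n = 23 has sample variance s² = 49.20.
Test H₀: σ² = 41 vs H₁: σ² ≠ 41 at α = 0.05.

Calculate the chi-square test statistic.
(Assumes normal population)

Answer: χ² = 26.4000, fail to reject H₀

Derivation:
df = n - 1 = 22
χ² = (n-1)s²/σ₀² = 22×49.20/41 = 26.4000
Critical values: χ²_{0.975,22} = 10.982, χ²_{0.025,22} = 36.781
Rejection region: χ² < 10.982 or χ² > 36.781
Decision: fail to reject H₀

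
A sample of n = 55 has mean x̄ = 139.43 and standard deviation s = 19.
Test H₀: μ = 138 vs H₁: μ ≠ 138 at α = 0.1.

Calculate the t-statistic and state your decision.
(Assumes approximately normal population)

Answer: t = 0.5582, fail to reject H₀

Derivation:
df = n - 1 = 54
SE = s/√n = 19/√55 = 2.5620
t = (x̄ - μ₀)/SE = (139.43 - 138)/2.5620 = 0.5582
Critical value: t_{0.05,54} = ±1.674
p-value ≈ 0.5790
Decision: fail to reject H₀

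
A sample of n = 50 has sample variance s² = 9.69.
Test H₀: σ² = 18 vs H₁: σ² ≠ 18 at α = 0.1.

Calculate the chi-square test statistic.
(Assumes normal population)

Answer: χ² = 26.3783, reject H₀

Derivation:
df = n - 1 = 49
χ² = (n-1)s²/σ₀² = 49×9.69/18 = 26.3783
Critical values: χ²_{0.95,49} = 33.930, χ²_{0.05,49} = 66.339
Rejection region: χ² < 33.930 or χ² > 66.339
Decision: reject H₀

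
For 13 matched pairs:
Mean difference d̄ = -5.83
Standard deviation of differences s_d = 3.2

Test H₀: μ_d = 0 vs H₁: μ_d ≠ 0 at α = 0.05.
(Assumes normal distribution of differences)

df = n - 1 = 12
SE = s_d/√n = 3.2/√13 = 0.8875
t = d̄/SE = -5.83/0.8875 = -6.5690
Critical value: t_{0.025,12} = ±2.179
p-value < 0.0001
Decision: reject H₀

Answer: t = -6.5690, reject H₀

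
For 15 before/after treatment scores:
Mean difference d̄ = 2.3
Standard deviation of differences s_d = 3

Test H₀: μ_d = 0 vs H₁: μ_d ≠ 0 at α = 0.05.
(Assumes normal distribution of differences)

Answer: t = 2.9693, reject H₀

Derivation:
df = n - 1 = 14
SE = s_d/√n = 3/√15 = 0.7746
t = d̄/SE = 2.3/0.7746 = 2.9693
Critical value: t_{0.025,14} = ±2.145
p-value ≈ 0.0102
Decision: reject H₀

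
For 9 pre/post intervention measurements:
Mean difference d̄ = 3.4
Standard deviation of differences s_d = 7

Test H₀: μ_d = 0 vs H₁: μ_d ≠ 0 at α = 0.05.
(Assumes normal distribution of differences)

df = n - 1 = 8
SE = s_d/√n = 7/√9 = 2.3333
t = d̄/SE = 3.4/2.3333 = 1.4572
Critical value: t_{0.025,8} = ±2.306
p-value ≈ 0.1832
Decision: fail to reject H₀

Answer: t = 1.4572, fail to reject H₀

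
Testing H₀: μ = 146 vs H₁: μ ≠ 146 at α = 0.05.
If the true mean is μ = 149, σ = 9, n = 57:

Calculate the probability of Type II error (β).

SE = σ/√n = 9/√57 = 1.1921
Critical values: μ₀ ± z_0.025×SE = 146 ± 1.960×1.1921
Acceptance region: (143.6635, 148.3365)
Under H₁ (μ = 149): z_high = (148.3365 - 149)/1.1921 = -0.5566, z_low = (143.6635 - 149)/1.1921 = -4.4766
β = P(not reject | H₁) = Φ(-0.5566) - Φ(-4.4766) ≈ 0.2889

Answer: β ≈ 0.2889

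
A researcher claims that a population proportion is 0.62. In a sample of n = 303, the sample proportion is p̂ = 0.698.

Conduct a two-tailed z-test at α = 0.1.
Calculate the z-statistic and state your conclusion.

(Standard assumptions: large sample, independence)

Answer: z = 2.7972, reject H₀

Derivation:
H₀: p = 0.62, H₁: p ≠ 0.62
Standard error: SE = √(p₀(1-p₀)/n) = √(0.62×0.38/303) = 0.027885
z-statistic: z = (p̂ - p₀)/SE = (0.698 - 0.62)/0.027885 = 2.7972
Critical value: z_0.05 = ±1.645
p-value = 0.0052
Decision: reject H₀ at α = 0.1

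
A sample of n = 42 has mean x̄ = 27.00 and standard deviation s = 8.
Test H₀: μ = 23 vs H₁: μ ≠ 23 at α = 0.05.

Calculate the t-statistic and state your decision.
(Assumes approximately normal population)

Answer: t = 3.2404, reject H₀

Derivation:
df = n - 1 = 41
SE = s/√n = 8/√42 = 1.2344
t = (x̄ - μ₀)/SE = (27.00 - 23)/1.2344 = 3.2404
Critical value: t_{0.025,41} = ±2.020
p-value ≈ 0.0024
Decision: reject H₀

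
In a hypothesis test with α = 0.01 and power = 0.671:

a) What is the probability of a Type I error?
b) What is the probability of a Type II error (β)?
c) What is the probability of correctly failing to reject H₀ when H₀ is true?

a) Type I error probability = α = 0.01
b) Power = P(reject H₀ | H₁ true) = 1 - β = 0.671, so Type II error probability = β = 1 - Power = 0.329
c) P(fail to reject H₀ | H₀ true) = 1 - α = 0.99

Answer: a) 0.01, b) 0.329, c) 0.99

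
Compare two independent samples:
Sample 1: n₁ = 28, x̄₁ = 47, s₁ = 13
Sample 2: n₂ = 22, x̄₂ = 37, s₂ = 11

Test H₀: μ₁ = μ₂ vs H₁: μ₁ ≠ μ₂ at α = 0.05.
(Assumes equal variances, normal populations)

Answer: t = 2.8852, reject H₀

Derivation:
Pooled variance: s²_p = [27×13² + 21×11²]/(48) = 148.0000
s_p = 12.1655
SE = s_p×√(1/n₁ + 1/n₂) = 12.1655×√(1/28 + 1/22) = 3.4660
t = (x̄₁ - x̄₂)/SE = (47 - 37)/3.4660 = 2.8852
df = 48, t-critical = ±2.011
Decision: reject H₀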